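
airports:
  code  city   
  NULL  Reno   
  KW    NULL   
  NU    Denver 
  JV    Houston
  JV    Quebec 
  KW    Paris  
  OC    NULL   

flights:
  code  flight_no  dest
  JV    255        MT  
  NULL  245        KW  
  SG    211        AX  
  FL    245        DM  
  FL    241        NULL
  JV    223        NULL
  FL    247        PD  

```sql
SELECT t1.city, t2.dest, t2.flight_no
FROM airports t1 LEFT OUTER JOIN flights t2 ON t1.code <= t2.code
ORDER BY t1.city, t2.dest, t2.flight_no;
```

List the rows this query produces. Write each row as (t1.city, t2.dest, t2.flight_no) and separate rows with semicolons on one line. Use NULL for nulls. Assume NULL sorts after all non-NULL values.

(Denver, AX, 211); (Houston, AX, 211); (Houston, MT, 255); (Houston, NULL, 223); (Paris, AX, 211); (Quebec, AX, 211); (Quebec, MT, 255); (Quebec, NULL, 223); (Reno, NULL, NULL); (NULL, AX, 211); (NULL, AX, 211)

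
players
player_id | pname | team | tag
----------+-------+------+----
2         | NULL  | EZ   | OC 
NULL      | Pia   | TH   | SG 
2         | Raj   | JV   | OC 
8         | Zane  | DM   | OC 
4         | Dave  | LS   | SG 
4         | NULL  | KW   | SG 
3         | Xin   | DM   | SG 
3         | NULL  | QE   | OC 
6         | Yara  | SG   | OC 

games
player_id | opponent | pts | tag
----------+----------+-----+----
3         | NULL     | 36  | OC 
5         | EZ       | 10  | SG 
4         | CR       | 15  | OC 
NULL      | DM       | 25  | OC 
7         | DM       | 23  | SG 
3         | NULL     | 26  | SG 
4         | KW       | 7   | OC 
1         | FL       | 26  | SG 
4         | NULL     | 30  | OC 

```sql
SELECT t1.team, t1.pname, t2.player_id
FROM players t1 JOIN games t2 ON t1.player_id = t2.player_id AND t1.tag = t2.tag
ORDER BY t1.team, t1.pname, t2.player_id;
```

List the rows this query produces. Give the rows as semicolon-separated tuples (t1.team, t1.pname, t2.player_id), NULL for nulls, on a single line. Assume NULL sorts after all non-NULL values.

INNER JOIN keeps only pairs where the ON condition holds.
Matching on t1.player_id = t2.player_id AND t1.tag = t2.tag. A NULL in a compared column never satisfies the condition.
- t1 row (player_id=2, tag=OC): no match → dropped.
- t1 row (player_id=NULL, tag=SG): no match → dropped.
- t1 row (player_id=2, tag=OC): no match → dropped.
- t1 row (player_id=8, tag=OC): no match → dropped.
- t1 row (player_id=4, tag=SG): no match → dropped.
- t1 row (player_id=4, tag=SG): no match → dropped.
- t1 row (player_id=3, tag=SG): matches 1 t2 row(s) → 1 output row(s).
- t1 row (player_id=3, tag=OC): matches 1 t2 row(s) → 1 output row(s).
- t1 row (player_id=6, tag=OC): no match → dropped.
After projecting and ordering:
t1.team | t1.pname | t2.player_id
DM | Xin | 3
QE | NULL | 3

(DM, Xin, 3); (QE, NULL, 3)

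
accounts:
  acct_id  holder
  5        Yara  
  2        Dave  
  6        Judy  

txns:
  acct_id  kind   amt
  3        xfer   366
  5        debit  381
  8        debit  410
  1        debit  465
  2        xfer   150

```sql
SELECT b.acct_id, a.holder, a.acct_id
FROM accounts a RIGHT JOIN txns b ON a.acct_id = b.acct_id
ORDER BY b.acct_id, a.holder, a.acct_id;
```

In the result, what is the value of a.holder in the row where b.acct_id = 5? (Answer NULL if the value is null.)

Yara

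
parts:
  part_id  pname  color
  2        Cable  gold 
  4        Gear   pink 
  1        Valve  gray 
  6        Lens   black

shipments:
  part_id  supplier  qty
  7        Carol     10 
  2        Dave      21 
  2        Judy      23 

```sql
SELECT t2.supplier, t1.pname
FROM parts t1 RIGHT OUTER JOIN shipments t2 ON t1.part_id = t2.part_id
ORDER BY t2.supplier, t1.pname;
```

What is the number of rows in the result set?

RIGHT JOIN keeps every row from `shipments`; unmatched rows get NULL for `parts`'s columns.
Matching on t1.part_id = t2.part_id.
- t1 row (part_id=2): matches 2 t2 row(s) → 2 output row(s).
- t1 row (part_id=4): no match.
- t1 row (part_id=1): no match.
- t1 row (part_id=6): no match.
- 1 row(s) from t2 found no t1 partner → padded with NULL.
Total: 2 matched + 1 padded = 3 rows.

3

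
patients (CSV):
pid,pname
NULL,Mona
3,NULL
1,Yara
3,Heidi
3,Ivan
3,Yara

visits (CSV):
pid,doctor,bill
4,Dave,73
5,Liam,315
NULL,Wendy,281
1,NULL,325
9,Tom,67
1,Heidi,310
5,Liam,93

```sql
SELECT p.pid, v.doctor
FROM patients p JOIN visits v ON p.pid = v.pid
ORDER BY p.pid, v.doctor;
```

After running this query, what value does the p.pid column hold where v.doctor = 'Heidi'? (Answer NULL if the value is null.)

INNER JOIN keeps only pairs where the ON condition holds.
Matching on p.pid = v.pid. A NULL in a compared column never satisfies the condition.
- pid=NULL: no matching v row, dropped.
- pid=3: no matching v row, dropped.
- pid=1: 2 matching v row(s), so 2 row(s) emitted.
- pid=3: no matching v row, dropped.
- pid=3: no matching v row, dropped.
- pid=3: no matching v row, dropped.

1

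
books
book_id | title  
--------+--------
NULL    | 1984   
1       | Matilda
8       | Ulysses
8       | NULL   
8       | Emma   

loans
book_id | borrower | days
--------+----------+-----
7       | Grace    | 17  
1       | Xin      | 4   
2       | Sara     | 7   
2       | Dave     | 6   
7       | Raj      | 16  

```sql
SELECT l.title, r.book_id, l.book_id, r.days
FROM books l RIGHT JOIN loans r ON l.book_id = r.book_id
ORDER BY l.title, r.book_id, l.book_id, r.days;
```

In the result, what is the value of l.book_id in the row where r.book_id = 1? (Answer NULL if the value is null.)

RIGHT JOIN keeps every row from `loans`; unmatched rows get NULL for `books`'s columns.
Matching on l.book_id = r.book_id. A NULL in a compared column never satisfies the condition.
- l[0] book_id=NULL → no match.
- l[1] book_id=1 → 1 match(es) in r → 1 row(s).
- l[2] book_id=8 → no match.
- l[3] book_id=8 → no match.
- l[4] book_id=8 → no match.
- 4 row(s) from r found no l partner → padded with NULL.

1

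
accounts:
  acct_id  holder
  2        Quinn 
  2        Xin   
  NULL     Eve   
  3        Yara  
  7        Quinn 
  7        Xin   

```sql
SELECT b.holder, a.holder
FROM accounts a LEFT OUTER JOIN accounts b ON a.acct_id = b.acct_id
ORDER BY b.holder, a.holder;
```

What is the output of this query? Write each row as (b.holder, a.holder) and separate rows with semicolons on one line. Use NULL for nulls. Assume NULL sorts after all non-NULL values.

LEFT JOIN keeps every row from `accounts a`; unmatched rows get NULL for `accounts b`'s columns.
Matching on a.acct_id = b.acct_id. A NULL in a compared column never satisfies the condition.
Matched pairs: 9; unmatched a rows kept: 1.

(Quinn, Quinn); (Quinn, Quinn); (Quinn, Xin); (Quinn, Xin); (Xin, Quinn); (Xin, Quinn); (Xin, Xin); (Xin, Xin); (Yara, Yara); (NULL, Eve)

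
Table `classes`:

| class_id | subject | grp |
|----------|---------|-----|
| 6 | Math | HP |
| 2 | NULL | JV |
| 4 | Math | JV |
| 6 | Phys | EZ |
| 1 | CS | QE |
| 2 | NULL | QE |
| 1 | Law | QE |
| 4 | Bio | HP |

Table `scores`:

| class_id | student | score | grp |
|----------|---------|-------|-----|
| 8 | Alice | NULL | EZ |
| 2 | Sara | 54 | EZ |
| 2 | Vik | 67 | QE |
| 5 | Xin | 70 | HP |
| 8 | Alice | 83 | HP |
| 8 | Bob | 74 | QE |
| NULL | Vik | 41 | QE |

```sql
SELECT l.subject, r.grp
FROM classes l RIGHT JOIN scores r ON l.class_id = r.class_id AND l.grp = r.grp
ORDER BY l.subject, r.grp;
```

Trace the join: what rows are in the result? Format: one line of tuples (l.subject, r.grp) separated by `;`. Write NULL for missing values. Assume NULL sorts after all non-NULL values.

(NULL, EZ); (NULL, EZ); (NULL, HP); (NULL, HP); (NULL, QE); (NULL, QE); (NULL, QE)

RIGHT JOIN keeps every row from `scores`; unmatched rows get NULL for `classes`'s columns.
Matching on l.class_id = r.class_id AND l.grp = r.grp. A NULL in a compared column never satisfies the condition.
- l (class_id=6, grp=HP) has no partner in r.
- l (class_id=2, grp=JV) has no partner in r.
- l (class_id=4, grp=JV) has no partner in r.
- l (class_id=6, grp=EZ) has no partner in r.
- l (class_id=1, grp=QE) has no partner in r.
- l (class_id=2, grp=QE) pairs with 1 row(s) of r.
- l (class_id=1, grp=QE) has no partner in r.
- l (class_id=4, grp=HP) has no partner in r.
- 6 row(s) from r found no l partner → padded with NULL.
After projecting and ordering:
l.subject | r.grp
NULL | EZ
NULL | EZ
NULL | HP
NULL | HP
NULL | QE
NULL | QE
NULL | QE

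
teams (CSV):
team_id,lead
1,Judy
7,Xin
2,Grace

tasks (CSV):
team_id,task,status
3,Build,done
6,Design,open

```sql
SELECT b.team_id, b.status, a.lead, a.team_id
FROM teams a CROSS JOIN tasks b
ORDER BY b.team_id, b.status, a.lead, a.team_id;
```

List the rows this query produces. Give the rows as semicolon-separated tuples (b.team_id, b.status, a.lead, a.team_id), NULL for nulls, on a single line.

(3, done, Grace, 2); (3, done, Judy, 1); (3, done, Xin, 7); (6, open, Grace, 2); (6, open, Judy, 1); (6, open, Xin, 7)

CROSS JOIN pairs every row of `teams` with every row of `tasks`: 3 × 2 = 6 rows.
After projecting and ordering:
b.team_id | b.status | a.lead | a.team_id
3 | done | Grace | 2
3 | done | Judy | 1
3 | done | Xin | 7
6 | open | Grace | 2
6 | open | Judy | 1
6 | open | Xin | 7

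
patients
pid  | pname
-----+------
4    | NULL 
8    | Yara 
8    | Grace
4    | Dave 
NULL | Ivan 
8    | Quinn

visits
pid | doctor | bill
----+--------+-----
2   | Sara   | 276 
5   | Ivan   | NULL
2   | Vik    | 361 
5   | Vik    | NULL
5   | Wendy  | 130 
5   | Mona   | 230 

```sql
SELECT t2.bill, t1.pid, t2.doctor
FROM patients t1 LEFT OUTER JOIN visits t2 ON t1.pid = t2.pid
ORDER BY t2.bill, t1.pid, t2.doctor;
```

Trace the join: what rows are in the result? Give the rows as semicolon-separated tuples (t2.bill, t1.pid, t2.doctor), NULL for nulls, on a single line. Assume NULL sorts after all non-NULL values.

LEFT JOIN keeps every row from `patients`; unmatched rows get NULL for `visits`'s columns.
Matching on t1.pid = t2.pid. A NULL in a compared column never satisfies the condition.
- pid=4: no t2 row matches, row kept with t2 columns NULL.
- pid=8: no t2 row matches, row kept with t2 columns NULL.
- pid=8: no t2 row matches, row kept with t2 columns NULL.
- pid=4: no t2 row matches, row kept with t2 columns NULL.
- pid=NULL: no t2 row matches, row kept with t2 columns NULL.
- pid=8: no t2 row matches, row kept with t2 columns NULL.
After projecting and ordering:
t2.bill | t1.pid | t2.doctor
NULL | 4 | NULL
NULL | 4 | NULL
NULL | 8 | NULL
NULL | 8 | NULL
NULL | 8 | NULL
NULL | NULL | NULL

(NULL, 4, NULL); (NULL, 4, NULL); (NULL, 8, NULL); (NULL, 8, NULL); (NULL, 8, NULL); (NULL, NULL, NULL)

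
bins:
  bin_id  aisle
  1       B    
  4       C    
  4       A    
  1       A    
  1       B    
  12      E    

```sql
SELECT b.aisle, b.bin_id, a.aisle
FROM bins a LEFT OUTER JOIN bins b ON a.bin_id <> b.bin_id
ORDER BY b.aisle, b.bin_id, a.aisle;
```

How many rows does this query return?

LEFT JOIN keeps every row from `bins a`; unmatched rows get NULL for `bins b`'s columns.
Matching on a.bin_id <> b.bin_id.
- bin_id=1: 3 matching b row(s), so 3 row(s) emitted.
- bin_id=4: 4 matching b row(s), so 4 row(s) emitted.
- bin_id=4: 4 matching b row(s), so 4 row(s) emitted.
- bin_id=1: 3 matching b row(s), so 3 row(s) emitted.
- bin_id=1: 3 matching b row(s), so 3 row(s) emitted.
- bin_id=12: 5 matching b row(s), so 5 row(s) emitted.
Total: 22 rows.

22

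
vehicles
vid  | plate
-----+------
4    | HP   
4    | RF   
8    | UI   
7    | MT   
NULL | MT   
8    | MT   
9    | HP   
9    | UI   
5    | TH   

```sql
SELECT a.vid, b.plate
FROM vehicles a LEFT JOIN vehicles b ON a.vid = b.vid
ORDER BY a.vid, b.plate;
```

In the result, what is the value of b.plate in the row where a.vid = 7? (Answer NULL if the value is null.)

MT

LEFT JOIN keeps every row from `vehicles a`; unmatched rows get NULL for `vehicles b`'s columns.
Matching on a.vid = b.vid. A NULL in a compared column never satisfies the condition.
Matched pairs: 14; unmatched a rows kept: 1.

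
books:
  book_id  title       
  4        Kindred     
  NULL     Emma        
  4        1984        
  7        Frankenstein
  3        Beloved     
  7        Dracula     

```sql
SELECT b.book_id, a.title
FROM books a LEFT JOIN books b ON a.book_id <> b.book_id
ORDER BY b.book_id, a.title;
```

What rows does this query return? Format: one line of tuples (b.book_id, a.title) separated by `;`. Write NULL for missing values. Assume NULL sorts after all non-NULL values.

(3, 1984); (3, Dracula); (3, Frankenstein); (3, Kindred); (4, Beloved); (4, Beloved); (4, Dracula); (4, Dracula); (4, Frankenstein); (4, Frankenstein); (7, 1984); (7, 1984); (7, Beloved); (7, Beloved); (7, Kindred); (7, Kindred); (NULL, Emma)

LEFT JOIN keeps every row from `books a`; unmatched rows get NULL for `books b`'s columns.
Matching on a.book_id <> b.book_id. A NULL in a compared column never satisfies the condition.
- a (book_id=4) pairs with 3 row(s) of b.
- a (book_id=NULL) has no partner → padded with NULL.
- a (book_id=4) pairs with 3 row(s) of b.
- a (book_id=7) pairs with 3 row(s) of b.
- a (book_id=3) pairs with 4 row(s) of b.
- a (book_id=7) pairs with 3 row(s) of b.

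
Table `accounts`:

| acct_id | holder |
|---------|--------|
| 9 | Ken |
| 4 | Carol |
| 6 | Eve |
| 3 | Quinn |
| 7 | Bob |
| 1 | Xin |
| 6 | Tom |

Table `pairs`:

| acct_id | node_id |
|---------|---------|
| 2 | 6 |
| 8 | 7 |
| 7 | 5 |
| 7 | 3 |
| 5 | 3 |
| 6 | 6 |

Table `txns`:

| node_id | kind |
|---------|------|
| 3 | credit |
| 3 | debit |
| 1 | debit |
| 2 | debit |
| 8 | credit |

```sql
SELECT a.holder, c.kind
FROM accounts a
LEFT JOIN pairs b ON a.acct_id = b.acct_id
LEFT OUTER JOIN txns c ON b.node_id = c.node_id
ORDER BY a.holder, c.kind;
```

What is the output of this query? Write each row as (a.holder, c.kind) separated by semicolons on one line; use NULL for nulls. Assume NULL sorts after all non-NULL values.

(Bob, credit); (Bob, debit); (Bob, NULL); (Carol, NULL); (Eve, NULL); (Ken, NULL); (Quinn, NULL); (Tom, NULL); (Xin, NULL)

Step 1 — a LEFT JOIN b on acct_id → 8 row(s).
Then LEFT JOIN `txns c` on node_id: each of those 8 rows is kept; rows whose b.node_id has no match in c get NULL for c's columns.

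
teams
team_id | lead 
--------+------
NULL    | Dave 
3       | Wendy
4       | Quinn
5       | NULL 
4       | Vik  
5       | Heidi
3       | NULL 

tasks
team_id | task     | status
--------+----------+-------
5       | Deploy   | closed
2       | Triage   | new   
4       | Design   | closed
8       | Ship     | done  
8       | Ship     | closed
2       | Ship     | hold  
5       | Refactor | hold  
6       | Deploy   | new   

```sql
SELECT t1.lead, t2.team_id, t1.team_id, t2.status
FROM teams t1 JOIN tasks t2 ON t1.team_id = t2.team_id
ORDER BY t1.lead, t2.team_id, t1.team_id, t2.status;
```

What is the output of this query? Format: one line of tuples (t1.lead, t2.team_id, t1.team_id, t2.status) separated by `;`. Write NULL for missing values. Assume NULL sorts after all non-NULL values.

(Heidi, 5, 5, closed); (Heidi, 5, 5, hold); (Quinn, 4, 4, closed); (Vik, 4, 4, closed); (NULL, 5, 5, closed); (NULL, 5, 5, hold)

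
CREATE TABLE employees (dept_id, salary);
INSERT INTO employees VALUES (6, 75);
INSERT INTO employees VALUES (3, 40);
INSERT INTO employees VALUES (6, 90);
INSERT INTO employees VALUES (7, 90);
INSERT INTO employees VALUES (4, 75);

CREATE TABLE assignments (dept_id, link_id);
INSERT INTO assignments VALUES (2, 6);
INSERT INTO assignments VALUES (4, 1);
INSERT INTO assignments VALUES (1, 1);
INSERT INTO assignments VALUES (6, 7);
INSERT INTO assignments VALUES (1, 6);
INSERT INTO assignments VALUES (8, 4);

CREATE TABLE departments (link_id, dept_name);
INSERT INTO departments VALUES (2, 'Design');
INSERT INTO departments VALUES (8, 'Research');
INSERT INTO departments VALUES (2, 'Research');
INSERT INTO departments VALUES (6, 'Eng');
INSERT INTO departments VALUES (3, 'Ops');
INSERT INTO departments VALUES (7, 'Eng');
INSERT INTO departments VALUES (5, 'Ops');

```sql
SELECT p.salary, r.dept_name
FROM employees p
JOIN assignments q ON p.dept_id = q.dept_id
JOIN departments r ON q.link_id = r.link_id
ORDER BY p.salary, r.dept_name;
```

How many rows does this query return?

Joins associate left-to-right: employees INNER JOIN assignments on dept_id gives 3 intermediate row(s).
Then INNER JOIN `departments r` on link_id: keep only rows whose q.link_id appears in r.
Result: 2 row(s).

2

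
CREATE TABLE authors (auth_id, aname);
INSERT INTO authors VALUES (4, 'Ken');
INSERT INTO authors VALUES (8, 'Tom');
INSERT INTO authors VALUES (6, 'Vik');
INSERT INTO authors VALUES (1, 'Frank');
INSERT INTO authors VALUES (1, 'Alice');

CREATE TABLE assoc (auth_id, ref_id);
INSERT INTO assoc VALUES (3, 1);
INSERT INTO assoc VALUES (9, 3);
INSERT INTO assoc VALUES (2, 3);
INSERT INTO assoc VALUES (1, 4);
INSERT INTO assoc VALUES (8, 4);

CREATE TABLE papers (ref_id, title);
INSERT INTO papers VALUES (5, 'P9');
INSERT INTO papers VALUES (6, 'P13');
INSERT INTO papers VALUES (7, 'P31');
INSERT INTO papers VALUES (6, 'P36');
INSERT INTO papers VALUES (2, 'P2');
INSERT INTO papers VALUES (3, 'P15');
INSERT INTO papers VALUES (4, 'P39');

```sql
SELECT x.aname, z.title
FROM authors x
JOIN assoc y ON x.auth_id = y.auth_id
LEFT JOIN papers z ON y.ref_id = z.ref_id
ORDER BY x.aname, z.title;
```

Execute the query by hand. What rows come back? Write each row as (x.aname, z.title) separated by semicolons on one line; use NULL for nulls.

Evaluate left to right. First `authors x INNER JOIN assoc y` on auth_id: 3 row(s).
Then LEFT JOIN `papers z` on ref_id: each of those 3 rows is kept; rows whose y.ref_id has no match in z get NULL for z's columns.

(Alice, P39); (Frank, P39); (Tom, P39)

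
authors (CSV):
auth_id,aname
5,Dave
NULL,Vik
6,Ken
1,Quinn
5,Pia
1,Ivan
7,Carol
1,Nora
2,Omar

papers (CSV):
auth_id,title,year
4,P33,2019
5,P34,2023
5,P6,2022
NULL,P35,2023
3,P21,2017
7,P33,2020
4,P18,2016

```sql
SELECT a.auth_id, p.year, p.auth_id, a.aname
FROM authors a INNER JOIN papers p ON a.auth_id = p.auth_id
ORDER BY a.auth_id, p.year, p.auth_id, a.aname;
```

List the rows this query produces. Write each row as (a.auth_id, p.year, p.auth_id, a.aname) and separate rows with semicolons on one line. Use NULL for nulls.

(5, 2022, 5, Dave); (5, 2022, 5, Pia); (5, 2023, 5, Dave); (5, 2023, 5, Pia); (7, 2020, 7, Carol)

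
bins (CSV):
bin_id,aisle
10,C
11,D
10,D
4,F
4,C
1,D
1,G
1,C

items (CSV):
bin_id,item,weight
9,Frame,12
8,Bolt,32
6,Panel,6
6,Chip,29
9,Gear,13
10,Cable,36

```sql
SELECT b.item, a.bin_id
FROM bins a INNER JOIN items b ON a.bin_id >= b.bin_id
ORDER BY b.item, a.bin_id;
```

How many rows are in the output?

18

INNER JOIN keeps only pairs where the ON condition holds.
Matching on a.bin_id >= b.bin_id.
- a[0] bin_id=10 → 6 match(es) in b → 6 row(s).
- a[1] bin_id=11 → 6 match(es) in b → 6 row(s).
- a[2] bin_id=10 → 6 match(es) in b → 6 row(s).
- a[3] bin_id=4 → no match; dropped.
- a[4] bin_id=4 → no match; dropped.
- a[5] bin_id=1 → no match; dropped.
- a[6] bin_id=1 → no match; dropped.
- a[7] bin_id=1 → no match; dropped.
Total: 18 rows.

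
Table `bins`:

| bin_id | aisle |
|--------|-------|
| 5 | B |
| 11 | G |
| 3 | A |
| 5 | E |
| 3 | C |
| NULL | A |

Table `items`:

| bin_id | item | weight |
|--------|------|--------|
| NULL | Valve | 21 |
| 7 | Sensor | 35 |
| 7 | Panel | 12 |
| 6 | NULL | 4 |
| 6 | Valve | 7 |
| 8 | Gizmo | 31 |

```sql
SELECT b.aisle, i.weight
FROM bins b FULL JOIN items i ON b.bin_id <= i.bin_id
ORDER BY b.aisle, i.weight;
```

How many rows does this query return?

23

FULL OUTER JOIN keeps every row from both sides; unmatched rows get NULL for the other side's columns.
Matching on b.bin_id <= i.bin_id. A NULL in a compared column never satisfies the condition.
- bin_id=5: 5 matching i row(s), so 5 row(s) emitted.
- bin_id=11: no i row matches, row kept with i columns NULL.
- bin_id=3: 5 matching i row(s), so 5 row(s) emitted.
- bin_id=5: 5 matching i row(s), so 5 row(s) emitted.
- bin_id=3: 5 matching i row(s), so 5 row(s) emitted.
- bin_id=NULL: no i row matches, row kept with i columns NULL.
- plus 1 unmatched i row(s), each kept with NULL b columns.
Total: 20 matched + 3 padded = 23 rows.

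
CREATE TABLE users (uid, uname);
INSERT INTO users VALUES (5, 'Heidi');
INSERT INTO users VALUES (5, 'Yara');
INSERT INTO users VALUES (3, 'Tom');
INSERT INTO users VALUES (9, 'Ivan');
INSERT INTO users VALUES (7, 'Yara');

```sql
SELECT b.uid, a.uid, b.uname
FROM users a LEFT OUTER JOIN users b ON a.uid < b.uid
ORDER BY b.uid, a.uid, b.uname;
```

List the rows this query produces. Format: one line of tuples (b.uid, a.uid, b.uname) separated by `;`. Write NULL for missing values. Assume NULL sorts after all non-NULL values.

(5, 3, Heidi); (5, 3, Yara); (7, 3, Yara); (7, 5, Yara); (7, 5, Yara); (9, 3, Ivan); (9, 5, Ivan); (9, 5, Ivan); (9, 7, Ivan); (NULL, 9, NULL)

LEFT JOIN keeps every row from `users a`; unmatched rows get NULL for `users b`'s columns.
Matching on a.uid < b.uid.
Matched pairs: 9; unmatched a rows kept: 1.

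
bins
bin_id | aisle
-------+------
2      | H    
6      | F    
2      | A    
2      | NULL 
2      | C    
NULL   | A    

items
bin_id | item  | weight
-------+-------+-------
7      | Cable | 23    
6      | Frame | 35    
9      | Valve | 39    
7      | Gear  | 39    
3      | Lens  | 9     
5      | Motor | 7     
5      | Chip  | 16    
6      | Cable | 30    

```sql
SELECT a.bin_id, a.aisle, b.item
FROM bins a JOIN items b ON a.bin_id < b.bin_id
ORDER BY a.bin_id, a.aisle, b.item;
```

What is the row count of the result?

INNER JOIN keeps only pairs where the ON condition holds.
Matching on a.bin_id < b.bin_id. A NULL in a compared column never satisfies the condition.
Matched pairs: 35.
Total: 35 rows.

35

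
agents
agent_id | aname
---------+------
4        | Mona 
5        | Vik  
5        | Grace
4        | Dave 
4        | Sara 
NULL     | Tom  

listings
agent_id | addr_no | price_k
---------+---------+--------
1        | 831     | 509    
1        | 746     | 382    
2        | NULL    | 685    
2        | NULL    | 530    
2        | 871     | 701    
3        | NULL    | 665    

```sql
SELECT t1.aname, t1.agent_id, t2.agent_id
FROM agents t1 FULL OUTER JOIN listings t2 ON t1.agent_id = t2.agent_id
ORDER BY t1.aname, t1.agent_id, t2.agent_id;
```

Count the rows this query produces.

FULL OUTER JOIN keeps every row from both sides; unmatched rows get NULL for the other side's columns.
Matching on t1.agent_id = t2.agent_id. A NULL in a compared column never satisfies the condition.
- t1 row (agent_id=4): no match → kept, t2 columns NULL.
- t1 row (agent_id=5): no match → kept, t2 columns NULL.
- t1 row (agent_id=5): no match → kept, t2 columns NULL.
- t1 row (agent_id=4): no match → kept, t2 columns NULL.
- t1 row (agent_id=4): no match → kept, t2 columns NULL.
- t1 row (agent_id=NULL): no match → kept, t2 columns NULL.
- 6 t2 row(s) had no t1 match → kept, t1 columns NULL.
Total: 0 matched + 12 padded = 12 rows.

12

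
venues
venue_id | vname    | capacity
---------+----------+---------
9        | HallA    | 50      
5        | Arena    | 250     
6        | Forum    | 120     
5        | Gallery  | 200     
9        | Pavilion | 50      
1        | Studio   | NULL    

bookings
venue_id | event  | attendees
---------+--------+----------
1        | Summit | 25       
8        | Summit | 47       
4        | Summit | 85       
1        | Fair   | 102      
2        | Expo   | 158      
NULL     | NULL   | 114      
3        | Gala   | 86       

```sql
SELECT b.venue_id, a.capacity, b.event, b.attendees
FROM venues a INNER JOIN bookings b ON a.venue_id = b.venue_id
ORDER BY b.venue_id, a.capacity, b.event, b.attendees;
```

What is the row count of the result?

2

INNER JOIN keeps only pairs where the ON condition holds.
Matching on a.venue_id = b.venue_id. A NULL in a compared column never satisfies the condition.
Matched pairs: 2.
Total: 2 rows.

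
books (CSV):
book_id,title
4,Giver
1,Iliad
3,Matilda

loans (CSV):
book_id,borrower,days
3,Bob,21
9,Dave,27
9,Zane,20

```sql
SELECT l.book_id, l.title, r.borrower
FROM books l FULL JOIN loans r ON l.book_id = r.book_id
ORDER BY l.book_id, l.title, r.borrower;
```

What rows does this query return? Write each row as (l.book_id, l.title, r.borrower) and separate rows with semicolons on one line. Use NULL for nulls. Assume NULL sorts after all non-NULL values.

FULL OUTER JOIN keeps every row from both sides; unmatched rows get NULL for the other side's columns.
Matching on l.book_id = r.book_id.
Matched pairs: 1; unmatched l rows kept: 2; unmatched r rows kept: 2.

(1, Iliad, NULL); (3, Matilda, Bob); (4, Giver, NULL); (NULL, NULL, Dave); (NULL, NULL, Zane)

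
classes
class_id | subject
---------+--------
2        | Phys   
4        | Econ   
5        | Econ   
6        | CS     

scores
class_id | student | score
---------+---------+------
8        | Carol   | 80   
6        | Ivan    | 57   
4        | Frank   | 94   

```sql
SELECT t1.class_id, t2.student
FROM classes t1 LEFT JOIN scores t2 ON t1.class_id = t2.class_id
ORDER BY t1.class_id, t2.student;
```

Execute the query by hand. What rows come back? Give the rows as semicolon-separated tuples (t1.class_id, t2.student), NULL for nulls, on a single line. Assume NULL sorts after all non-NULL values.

(2, NULL); (4, Frank); (5, NULL); (6, Ivan)

LEFT JOIN keeps every row from `classes`; unmatched rows get NULL for `scores`'s columns.
Matching on t1.class_id = t2.class_id.
- t1 (class_id=2) has no partner → padded with NULL.
- t1 (class_id=4) pairs with 1 row(s) of t2.
- t1 (class_id=5) has no partner → padded with NULL.
- t1 (class_id=6) pairs with 1 row(s) of t2.
After projecting and ordering:
t1.class_id | t2.student
2 | NULL
4 | Frank
5 | NULL
6 | Ivan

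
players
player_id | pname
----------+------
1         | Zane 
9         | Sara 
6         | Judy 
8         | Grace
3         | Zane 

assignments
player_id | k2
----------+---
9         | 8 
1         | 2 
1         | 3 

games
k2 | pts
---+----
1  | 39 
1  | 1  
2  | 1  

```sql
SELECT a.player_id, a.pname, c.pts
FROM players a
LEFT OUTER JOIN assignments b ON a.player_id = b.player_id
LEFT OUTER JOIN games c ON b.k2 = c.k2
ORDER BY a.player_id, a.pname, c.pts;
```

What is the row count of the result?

Joins associate left-to-right: players LEFT JOIN assignments on player_id gives 6 intermediate row(s).
Then LEFT JOIN `games c` on k2: each of those 6 rows is kept; rows whose b.k2 has no match in c get NULL for c's columns.
Result: 6 row(s).

6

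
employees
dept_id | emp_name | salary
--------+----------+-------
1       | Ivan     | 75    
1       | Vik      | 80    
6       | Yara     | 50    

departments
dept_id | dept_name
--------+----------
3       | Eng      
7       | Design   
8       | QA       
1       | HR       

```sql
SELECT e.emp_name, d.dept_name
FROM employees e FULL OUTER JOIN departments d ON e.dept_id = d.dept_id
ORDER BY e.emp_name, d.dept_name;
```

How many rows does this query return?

FULL OUTER JOIN keeps every row from both sides; unmatched rows get NULL for the other side's columns.
Matching on e.dept_id = d.dept_id.
- e row (dept_id=1): matches 1 d row(s) → 1 output row(s).
- e row (dept_id=1): matches 1 d row(s) → 1 output row(s).
- e row (dept_id=6): no match → kept, d columns NULL.
- plus 3 unmatched d row(s), each kept with NULL e columns.
Total: 2 matched + 4 padded = 6 rows.

6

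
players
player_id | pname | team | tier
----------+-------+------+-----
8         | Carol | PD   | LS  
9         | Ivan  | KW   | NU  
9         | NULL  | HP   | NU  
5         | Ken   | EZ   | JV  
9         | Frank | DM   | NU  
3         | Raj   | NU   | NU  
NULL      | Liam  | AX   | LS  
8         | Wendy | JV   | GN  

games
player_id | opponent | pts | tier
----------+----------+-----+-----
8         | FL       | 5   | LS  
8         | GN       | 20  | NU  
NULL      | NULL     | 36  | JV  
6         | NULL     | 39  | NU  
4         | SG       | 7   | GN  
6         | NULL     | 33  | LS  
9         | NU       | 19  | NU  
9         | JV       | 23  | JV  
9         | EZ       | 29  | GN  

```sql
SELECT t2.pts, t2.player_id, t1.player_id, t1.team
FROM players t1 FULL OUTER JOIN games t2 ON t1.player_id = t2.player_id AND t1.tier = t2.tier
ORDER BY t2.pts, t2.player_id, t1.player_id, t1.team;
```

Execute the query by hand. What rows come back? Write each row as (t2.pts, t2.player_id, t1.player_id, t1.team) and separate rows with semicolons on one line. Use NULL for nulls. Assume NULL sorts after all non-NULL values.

(5, 8, 8, PD); (7, 4, NULL, NULL); (19, 9, 9, DM); (19, 9, 9, HP); (19, 9, 9, KW); (20, 8, NULL, NULL); (23, 9, NULL, NULL); (29, 9, NULL, NULL); (33, 6, NULL, NULL); (36, NULL, NULL, NULL); (39, 6, NULL, NULL); (NULL, NULL, 3, NU); (NULL, NULL, 5, EZ); (NULL, NULL, 8, JV); (NULL, NULL, NULL, AX)

FULL OUTER JOIN keeps every row from both sides; unmatched rows get NULL for the other side's columns.
Matching on t1.player_id = t2.player_id AND t1.tier = t2.tier. A NULL in a compared column never satisfies the condition.
- t1 row (player_id=8, tier=LS): matches 1 t2 row(s) → 1 output row(s).
- t1 row (player_id=9, tier=NU): matches 1 t2 row(s) → 1 output row(s).
- t1 row (player_id=9, tier=NU): matches 1 t2 row(s) → 1 output row(s).
- t1 row (player_id=5, tier=JV): no match → kept, t2 columns NULL.
- t1 row (player_id=9, tier=NU): matches 1 t2 row(s) → 1 output row(s).
- t1 row (player_id=3, tier=NU): no match → kept, t2 columns NULL.
- t1 row (player_id=NULL, tier=LS): no match → kept, t2 columns NULL.
- t1 row (player_id=8, tier=GN): no match → kept, t2 columns NULL.
- 7 row(s) from t2 found no t1 partner → padded with NULL.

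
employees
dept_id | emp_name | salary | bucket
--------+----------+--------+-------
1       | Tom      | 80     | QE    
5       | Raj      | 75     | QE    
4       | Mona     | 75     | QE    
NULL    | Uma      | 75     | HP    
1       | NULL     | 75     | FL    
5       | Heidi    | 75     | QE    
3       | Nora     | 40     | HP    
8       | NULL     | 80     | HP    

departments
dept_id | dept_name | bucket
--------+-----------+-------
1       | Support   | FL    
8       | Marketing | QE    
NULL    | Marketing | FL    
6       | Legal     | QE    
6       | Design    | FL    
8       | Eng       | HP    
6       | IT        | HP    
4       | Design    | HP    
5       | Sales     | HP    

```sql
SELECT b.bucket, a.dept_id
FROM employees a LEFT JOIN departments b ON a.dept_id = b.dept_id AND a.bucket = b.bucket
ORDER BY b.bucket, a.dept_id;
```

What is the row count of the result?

LEFT JOIN keeps every row from `employees`; unmatched rows get NULL for `departments`'s columns.
Matching on a.dept_id = b.dept_id AND a.bucket = b.bucket. A NULL in a compared column never satisfies the condition.
Matched pairs: 2; unmatched a rows kept: 6.
Total: 2 matched + 6 padded = 8 rows.

8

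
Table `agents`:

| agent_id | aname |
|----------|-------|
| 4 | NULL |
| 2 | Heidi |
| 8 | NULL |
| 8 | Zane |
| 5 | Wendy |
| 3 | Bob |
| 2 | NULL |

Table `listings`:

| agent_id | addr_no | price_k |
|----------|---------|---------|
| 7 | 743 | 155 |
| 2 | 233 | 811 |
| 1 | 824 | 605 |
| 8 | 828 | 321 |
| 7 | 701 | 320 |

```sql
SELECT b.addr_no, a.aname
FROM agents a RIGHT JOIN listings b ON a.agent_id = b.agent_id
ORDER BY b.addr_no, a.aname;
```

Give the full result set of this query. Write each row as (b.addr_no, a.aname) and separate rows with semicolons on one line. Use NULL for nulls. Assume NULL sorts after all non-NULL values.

RIGHT JOIN keeps every row from `listings`; unmatched rows get NULL for `agents`'s columns.
Matching on a.agent_id = b.agent_id.
Matched pairs: 4; unmatched b rows kept: 3.

(233, Heidi); (233, NULL); (701, NULL); (743, NULL); (824, NULL); (828, Zane); (828, NULL)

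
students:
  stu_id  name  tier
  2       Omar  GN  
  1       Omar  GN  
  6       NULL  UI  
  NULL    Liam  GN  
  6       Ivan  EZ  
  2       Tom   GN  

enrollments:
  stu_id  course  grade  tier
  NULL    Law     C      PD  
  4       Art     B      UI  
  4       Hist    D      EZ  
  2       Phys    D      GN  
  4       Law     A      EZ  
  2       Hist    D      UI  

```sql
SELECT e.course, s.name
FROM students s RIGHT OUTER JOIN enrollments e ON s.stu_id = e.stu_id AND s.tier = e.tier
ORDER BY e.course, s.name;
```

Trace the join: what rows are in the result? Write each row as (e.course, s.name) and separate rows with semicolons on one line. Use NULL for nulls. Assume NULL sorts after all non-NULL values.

(Art, NULL); (Hist, NULL); (Hist, NULL); (Law, NULL); (Law, NULL); (Phys, Omar); (Phys, Tom)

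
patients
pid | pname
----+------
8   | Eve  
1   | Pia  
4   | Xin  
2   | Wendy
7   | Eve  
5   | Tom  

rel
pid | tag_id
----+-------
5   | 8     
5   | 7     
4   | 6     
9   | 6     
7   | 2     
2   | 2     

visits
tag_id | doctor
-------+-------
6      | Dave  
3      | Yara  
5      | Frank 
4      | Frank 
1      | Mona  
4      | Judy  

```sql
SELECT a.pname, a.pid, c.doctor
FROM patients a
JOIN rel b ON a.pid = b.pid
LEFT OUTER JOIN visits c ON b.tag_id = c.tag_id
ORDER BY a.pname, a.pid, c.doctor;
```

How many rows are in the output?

Joins associate left-to-right: patients INNER JOIN rel on pid gives 5 intermediate row(s).
Then LEFT JOIN `visits c` on tag_id: each of those 5 rows is kept; rows whose b.tag_id has no match in c get NULL for c's columns.
Result: 5 row(s).

5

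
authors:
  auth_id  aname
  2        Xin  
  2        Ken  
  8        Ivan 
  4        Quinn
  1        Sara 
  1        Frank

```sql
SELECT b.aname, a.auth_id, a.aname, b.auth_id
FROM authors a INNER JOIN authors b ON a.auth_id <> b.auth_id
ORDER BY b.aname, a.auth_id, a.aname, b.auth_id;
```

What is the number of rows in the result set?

26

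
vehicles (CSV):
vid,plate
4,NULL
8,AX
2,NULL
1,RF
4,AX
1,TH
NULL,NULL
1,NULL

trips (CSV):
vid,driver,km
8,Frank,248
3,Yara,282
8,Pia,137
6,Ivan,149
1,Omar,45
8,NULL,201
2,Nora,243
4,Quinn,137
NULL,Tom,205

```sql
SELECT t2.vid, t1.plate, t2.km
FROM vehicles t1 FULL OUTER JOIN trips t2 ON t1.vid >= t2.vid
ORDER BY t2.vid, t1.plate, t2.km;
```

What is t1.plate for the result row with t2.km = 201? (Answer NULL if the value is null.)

FULL OUTER JOIN keeps every row from both sides; unmatched rows get NULL for the other side's columns.
Matching on t1.vid >= t2.vid. A NULL in a compared column never satisfies the condition.
- t1 row (vid=4): matches 4 t2 row(s) → 4 output row(s).
- t1 row (vid=8): matches 8 t2 row(s) → 8 output row(s).
- t1 row (vid=2): matches 2 t2 row(s) → 2 output row(s).
- t1 row (vid=1): matches 1 t2 row(s) → 1 output row(s).
- t1 row (vid=4): matches 4 t2 row(s) → 4 output row(s).
- t1 row (vid=1): matches 1 t2 row(s) → 1 output row(s).
- t1 row (vid=NULL): no match → kept, t2 columns NULL.
- t1 row (vid=1): matches 1 t2 row(s) → 1 output row(s).
- plus 1 unmatched t2 row(s), each kept with NULL t1 columns.

AX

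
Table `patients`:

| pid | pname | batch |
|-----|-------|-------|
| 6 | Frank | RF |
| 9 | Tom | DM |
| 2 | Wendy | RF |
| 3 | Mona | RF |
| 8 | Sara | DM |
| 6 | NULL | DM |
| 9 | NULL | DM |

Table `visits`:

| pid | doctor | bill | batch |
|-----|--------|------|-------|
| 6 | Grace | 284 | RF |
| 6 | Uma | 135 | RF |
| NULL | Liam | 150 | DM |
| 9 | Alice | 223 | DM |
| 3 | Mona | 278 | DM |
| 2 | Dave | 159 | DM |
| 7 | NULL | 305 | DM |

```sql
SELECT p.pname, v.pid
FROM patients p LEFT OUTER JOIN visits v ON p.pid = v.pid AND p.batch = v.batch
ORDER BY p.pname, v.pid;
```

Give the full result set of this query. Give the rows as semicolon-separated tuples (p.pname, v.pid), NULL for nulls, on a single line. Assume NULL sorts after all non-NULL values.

LEFT JOIN keeps every row from `patients`; unmatched rows get NULL for `visits`'s columns.
Matching on p.pid = v.pid AND p.batch = v.batch. A NULL in a compared column never satisfies the condition.
- p row (pid=6, batch=RF): matches 2 v row(s) → 2 output row(s).
- p row (pid=9, batch=DM): matches 1 v row(s) → 1 output row(s).
- p row (pid=2, batch=RF): no match → kept, v columns NULL.
- p row (pid=3, batch=RF): no match → kept, v columns NULL.
- p row (pid=8, batch=DM): no match → kept, v columns NULL.
- p row (pid=6, batch=DM): no match → kept, v columns NULL.
- p row (pid=9, batch=DM): matches 1 v row(s) → 1 output row(s).
After projecting and ordering:
p.pname | v.pid
Frank | 6
Frank | 6
Mona | NULL
Sara | NULL
Tom | 9
Wendy | NULL
NULL | 9
NULL | NULL

(Frank, 6); (Frank, 6); (Mona, NULL); (Sara, NULL); (Tom, 9); (Wendy, NULL); (NULL, 9); (NULL, NULL)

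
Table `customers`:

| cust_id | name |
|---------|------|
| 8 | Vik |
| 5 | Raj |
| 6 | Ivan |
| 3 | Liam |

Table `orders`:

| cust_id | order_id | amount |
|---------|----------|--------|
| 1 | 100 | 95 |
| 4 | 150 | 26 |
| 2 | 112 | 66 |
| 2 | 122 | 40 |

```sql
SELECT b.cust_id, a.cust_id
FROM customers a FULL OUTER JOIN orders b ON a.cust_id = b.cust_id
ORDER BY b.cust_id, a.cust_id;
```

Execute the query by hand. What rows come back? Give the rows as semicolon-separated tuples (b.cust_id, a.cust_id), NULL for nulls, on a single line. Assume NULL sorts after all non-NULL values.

FULL OUTER JOIN keeps every row from both sides; unmatched rows get NULL for the other side's columns.
Matching on a.cust_id = b.cust_id.
Matched pairs: 0; unmatched a rows kept: 4; unmatched b rows kept: 4.

(1, NULL); (2, NULL); (2, NULL); (4, NULL); (NULL, 3); (NULL, 5); (NULL, 6); (NULL, 8)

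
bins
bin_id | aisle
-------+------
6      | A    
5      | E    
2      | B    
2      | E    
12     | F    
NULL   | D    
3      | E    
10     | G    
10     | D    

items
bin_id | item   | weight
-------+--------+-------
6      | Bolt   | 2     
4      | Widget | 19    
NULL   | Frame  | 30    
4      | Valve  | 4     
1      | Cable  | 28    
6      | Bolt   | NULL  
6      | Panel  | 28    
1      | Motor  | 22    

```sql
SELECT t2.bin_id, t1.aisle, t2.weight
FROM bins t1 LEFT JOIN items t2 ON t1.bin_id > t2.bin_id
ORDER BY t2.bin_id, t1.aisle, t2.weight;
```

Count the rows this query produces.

36

LEFT JOIN keeps every row from `bins`; unmatched rows get NULL for `items`'s columns.
Matching on t1.bin_id > t2.bin_id. A NULL in a compared column never satisfies the condition.
- t1 (bin_id=6) pairs with 4 row(s) of t2.
- t1 (bin_id=5) pairs with 4 row(s) of t2.
- t1 (bin_id=2) pairs with 2 row(s) of t2.
- t1 (bin_id=2) pairs with 2 row(s) of t2.
- t1 (bin_id=12) pairs with 7 row(s) of t2.
- t1 (bin_id=NULL) has no partner → padded with NULL.
- t1 (bin_id=3) pairs with 2 row(s) of t2.
- t1 (bin_id=10) pairs with 7 row(s) of t2.
- t1 (bin_id=10) pairs with 7 row(s) of t2.
Total: 35 matched + 1 padded = 36 rows.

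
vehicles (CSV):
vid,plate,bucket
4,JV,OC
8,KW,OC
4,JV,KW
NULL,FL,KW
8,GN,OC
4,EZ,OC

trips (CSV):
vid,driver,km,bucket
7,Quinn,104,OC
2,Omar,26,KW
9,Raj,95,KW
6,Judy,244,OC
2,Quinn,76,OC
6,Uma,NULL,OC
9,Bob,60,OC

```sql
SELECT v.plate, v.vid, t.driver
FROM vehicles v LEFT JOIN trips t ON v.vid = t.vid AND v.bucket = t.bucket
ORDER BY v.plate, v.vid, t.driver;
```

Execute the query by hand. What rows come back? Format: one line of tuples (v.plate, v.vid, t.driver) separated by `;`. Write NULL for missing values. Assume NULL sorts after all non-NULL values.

(EZ, 4, NULL); (FL, NULL, NULL); (GN, 8, NULL); (JV, 4, NULL); (JV, 4, NULL); (KW, 8, NULL)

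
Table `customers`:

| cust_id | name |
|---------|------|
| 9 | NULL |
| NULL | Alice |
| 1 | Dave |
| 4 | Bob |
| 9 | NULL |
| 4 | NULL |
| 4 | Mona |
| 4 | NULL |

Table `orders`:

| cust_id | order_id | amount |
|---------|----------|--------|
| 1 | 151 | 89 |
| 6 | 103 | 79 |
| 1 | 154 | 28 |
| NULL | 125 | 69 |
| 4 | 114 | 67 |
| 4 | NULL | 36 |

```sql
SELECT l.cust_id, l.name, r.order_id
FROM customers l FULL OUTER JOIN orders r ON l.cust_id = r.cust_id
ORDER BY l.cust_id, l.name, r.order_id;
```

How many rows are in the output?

15

FULL OUTER JOIN keeps every row from both sides; unmatched rows get NULL for the other side's columns.
Matching on l.cust_id = r.cust_id. A NULL in a compared column never satisfies the condition.
- cust_id=9: no r row matches, row kept with r columns NULL.
- cust_id=NULL: no r row matches, row kept with r columns NULL.
- cust_id=1: 2 matching r row(s), so 2 row(s) emitted.
- cust_id=4: 2 matching r row(s), so 2 row(s) emitted.
- cust_id=9: no r row matches, row kept with r columns NULL.
- cust_id=4: 2 matching r row(s), so 2 row(s) emitted.
- cust_id=4: 2 matching r row(s), so 2 row(s) emitted.
- cust_id=4: 2 matching r row(s), so 2 row(s) emitted.
- plus 2 unmatched r row(s), each kept with NULL l columns.
Total: 10 matched + 5 padded = 15 rows.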